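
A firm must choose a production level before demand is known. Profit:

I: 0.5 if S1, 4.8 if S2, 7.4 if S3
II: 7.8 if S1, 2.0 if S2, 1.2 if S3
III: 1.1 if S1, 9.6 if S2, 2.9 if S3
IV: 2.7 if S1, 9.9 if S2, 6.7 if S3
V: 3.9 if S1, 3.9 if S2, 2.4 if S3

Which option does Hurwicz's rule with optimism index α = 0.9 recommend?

I: 0.9·7.4 + 0.1·0.5 = 6.71
II: 0.9·7.8 + 0.1·1.2 = 7.14
III: 0.9·9.6 + 0.1·1.1 = 8.75
IV: 0.9·9.9 + 0.1·2.7 = 9.18
V: 0.9·3.9 + 0.1·2.4 = 3.75
Highest Hurwicz score = 9.18 → IV.

IV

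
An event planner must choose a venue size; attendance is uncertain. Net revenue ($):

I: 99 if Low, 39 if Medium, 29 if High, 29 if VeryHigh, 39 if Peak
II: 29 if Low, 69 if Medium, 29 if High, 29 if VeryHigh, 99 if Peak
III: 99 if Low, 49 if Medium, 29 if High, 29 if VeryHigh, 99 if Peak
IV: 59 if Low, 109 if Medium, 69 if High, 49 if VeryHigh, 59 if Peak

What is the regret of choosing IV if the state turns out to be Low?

40

Best payoff under Low is 99.
Regret = 99 − 59 = 40.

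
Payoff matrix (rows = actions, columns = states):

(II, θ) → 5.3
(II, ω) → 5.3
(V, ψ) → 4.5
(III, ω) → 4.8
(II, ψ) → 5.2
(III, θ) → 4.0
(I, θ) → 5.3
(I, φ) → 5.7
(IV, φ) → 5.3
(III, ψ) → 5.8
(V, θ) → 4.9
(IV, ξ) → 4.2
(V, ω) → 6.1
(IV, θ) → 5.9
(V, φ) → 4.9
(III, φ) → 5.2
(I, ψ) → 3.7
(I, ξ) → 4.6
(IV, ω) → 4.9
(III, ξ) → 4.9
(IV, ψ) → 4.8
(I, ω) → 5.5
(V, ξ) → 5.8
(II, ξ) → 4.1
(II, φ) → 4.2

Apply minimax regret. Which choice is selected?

Column bests: θ=5.9, φ=5.7, ψ=5.8, ω=6.1, ξ=5.8.
I regrets: 0.6, 0.0, 2.1, 0.6, 1.2 → max 2.1
II regrets: 0.6, 1.5, 0.6, 0.8, 1.7 → max 1.7
III regrets: 1.9, 0.5, 0.0, 1.3, 0.9 → max 1.9
IV regrets: 0.0, 0.4, 1.0, 1.2, 1.6 → max 1.6
V regrets: 1.0, 0.8, 1.3, 0.0, 0.0 → max 1.3
Smallest max regret = 1.3 → V.

V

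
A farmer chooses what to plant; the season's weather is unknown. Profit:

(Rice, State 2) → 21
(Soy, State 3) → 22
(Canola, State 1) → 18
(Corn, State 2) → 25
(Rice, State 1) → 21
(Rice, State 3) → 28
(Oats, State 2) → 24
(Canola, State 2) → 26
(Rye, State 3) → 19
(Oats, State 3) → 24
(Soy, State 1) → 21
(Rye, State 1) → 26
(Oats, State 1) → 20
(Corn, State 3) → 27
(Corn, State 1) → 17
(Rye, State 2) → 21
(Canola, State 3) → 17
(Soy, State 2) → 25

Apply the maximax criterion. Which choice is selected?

Row maxima: Oats=24, Rye=26, Soy=25, Corn=27, Rice=28, Canola=26
Best best-case = 28 → Rice.

Rice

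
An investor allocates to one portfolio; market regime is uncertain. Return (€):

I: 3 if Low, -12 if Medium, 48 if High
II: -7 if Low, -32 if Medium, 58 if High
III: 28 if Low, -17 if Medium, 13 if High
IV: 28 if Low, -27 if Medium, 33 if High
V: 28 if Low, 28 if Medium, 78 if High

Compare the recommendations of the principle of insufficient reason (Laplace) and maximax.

Row averages: I=13, II=19/3, III=8, IV=34/3, V=134/3
Highest average = 134/3 → V.
Row maxima: I=48, II=58, III=28, IV=33, V=78
Best best-case = 78 → V.

laplace → V; maximax → V (agree)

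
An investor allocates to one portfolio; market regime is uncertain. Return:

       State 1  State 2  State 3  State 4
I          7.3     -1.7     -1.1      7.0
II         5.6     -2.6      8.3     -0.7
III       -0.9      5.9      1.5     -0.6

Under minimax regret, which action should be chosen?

III

Column bests: State 1=7.3, State 2=5.9, State 3=8.3, State 4=7.0.
I regrets: 0.0, 7.6, 9.4, 0.0 → max 9.4
II regrets: 1.7, 8.5, 0.0, 7.7 → max 8.5
III regrets: 8.2, 0.0, 6.8, 7.6 → max 8.2
Smallest max regret = 8.2 → III.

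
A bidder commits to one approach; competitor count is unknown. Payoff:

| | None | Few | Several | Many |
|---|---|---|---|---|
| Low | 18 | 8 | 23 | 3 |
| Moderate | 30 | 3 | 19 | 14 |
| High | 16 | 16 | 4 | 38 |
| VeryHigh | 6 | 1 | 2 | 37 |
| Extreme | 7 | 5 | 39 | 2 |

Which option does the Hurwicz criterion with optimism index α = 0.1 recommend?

High

Low: 0.1·23 + 0.9·3 = 5
Moderate: 0.1·30 + 0.9·3 = 5.7
High: 0.1·38 + 0.9·4 = 7.4
VeryHigh: 0.1·37 + 0.9·1 = 4.6
Extreme: 0.1·39 + 0.9·2 = 5.7
Highest Hurwicz score = 7.4 → High.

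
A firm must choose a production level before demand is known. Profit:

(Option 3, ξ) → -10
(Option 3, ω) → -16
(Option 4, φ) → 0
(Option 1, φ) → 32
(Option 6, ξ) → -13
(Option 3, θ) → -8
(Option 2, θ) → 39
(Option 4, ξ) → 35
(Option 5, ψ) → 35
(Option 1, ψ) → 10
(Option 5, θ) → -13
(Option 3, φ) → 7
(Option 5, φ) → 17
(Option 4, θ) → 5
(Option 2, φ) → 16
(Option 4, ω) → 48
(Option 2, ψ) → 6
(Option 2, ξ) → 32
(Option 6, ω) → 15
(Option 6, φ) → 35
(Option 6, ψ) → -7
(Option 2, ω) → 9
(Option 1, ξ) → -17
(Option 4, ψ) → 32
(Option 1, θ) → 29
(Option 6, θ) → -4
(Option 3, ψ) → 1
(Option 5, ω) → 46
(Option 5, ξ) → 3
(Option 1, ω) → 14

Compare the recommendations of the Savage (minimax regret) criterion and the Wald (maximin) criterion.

minimax regret → Option 4; maximin → Option 2 (disagree)

Column bests: θ=39, φ=35, ψ=35, ω=48, ξ=35.
Option 1 regrets: 10, 3, 25, 34, 52 → max 52
Option 2 regrets: 0, 19, 29, 39, 3 → max 39
Option 3 regrets: 47, 28, 34, 64, 45 → max 64
Option 4 regrets: 34, 35, 3, 0, 0 → max 35
Option 5 regrets: 52, 18, 0, 2, 32 → max 52
Option 6 regrets: 43, 0, 42, 33, 48 → max 48
Smallest max regret = 35 → Option 4.
Row minima: Option 1=-17, Option 2=6, Option 3=-16, Option 4=0, Option 5=-13, Option 6=-13
Best worst-case = 6 → Option 2.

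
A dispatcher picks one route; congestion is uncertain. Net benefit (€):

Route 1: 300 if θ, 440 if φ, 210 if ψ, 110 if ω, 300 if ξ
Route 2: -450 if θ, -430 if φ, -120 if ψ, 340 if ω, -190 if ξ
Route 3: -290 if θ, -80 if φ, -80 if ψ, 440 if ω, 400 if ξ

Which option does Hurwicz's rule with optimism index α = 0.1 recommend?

Route 1: 0.1·440 + 0.9·110 = 143
Route 2: 0.1·340 + 0.9·(-450) = -371
Route 3: 0.1·440 + 0.9·(-290) = -217
Highest Hurwicz score = 143 → Route 1.

Route 1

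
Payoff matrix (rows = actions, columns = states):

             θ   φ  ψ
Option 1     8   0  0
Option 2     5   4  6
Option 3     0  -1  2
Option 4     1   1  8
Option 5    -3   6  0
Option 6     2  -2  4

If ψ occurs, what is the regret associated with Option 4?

0

Best payoff under ψ is 8.
Regret = 8 − 8 = 0.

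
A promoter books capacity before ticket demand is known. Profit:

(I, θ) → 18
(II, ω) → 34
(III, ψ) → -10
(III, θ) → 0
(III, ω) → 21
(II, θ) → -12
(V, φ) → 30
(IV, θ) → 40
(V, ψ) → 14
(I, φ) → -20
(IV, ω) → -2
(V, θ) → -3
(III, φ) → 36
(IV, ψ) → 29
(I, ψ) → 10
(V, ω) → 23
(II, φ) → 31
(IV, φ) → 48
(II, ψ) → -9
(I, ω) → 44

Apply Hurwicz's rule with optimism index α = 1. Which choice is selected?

IV

I: 1·44 + 0·(-20) = 44
II: 1·34 + 0·(-12) = 34
III: 1·36 + 0·(-10) = 36
IV: 1·48 + 0·(-2) = 48
V: 1·30 + 0·(-3) = 30
Highest Hurwicz score = 48 → IV.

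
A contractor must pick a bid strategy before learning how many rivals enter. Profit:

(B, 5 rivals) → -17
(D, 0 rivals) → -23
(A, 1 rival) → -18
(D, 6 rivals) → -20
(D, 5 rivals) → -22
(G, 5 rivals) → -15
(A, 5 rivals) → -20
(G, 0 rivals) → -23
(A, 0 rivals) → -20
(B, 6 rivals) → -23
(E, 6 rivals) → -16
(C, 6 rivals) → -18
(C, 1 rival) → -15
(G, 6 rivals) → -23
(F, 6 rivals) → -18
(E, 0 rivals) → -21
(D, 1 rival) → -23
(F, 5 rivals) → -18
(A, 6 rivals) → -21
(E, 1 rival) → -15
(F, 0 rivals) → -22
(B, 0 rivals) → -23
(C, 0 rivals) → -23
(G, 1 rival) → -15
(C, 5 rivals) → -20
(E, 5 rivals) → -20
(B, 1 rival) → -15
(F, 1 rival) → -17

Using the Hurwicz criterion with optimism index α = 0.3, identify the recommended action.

A: 0.3·(-18) + 0.7·(-21) = -20.1
B: 0.3·(-15) + 0.7·(-23) = -20.6
C: 0.3·(-15) + 0.7·(-23) = -20.6
D: 0.3·(-20) + 0.7·(-23) = -22.1
E: 0.3·(-15) + 0.7·(-21) = -19.2
F: 0.3·(-17) + 0.7·(-22) = -20.5
G: 0.3·(-15) + 0.7·(-23) = -20.6
Highest Hurwicz score = -19.2 → E.

E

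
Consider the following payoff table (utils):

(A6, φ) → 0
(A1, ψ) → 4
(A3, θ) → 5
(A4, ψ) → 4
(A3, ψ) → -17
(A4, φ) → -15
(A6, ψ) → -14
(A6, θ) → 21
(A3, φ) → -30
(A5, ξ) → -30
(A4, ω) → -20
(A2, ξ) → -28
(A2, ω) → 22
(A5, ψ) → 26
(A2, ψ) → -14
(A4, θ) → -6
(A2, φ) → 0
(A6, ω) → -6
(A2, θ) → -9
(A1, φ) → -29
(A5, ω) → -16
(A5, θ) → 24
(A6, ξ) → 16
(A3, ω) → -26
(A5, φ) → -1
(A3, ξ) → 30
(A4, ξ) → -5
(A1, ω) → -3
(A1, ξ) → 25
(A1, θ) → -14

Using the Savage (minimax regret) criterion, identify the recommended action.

A1

Column bests: θ=24, φ=0, ψ=26, ω=22, ξ=30.
A1 regrets: 38, 29, 22, 25, 5 → max 38
A2 regrets: 33, 0, 40, 0, 58 → max 58
A3 regrets: 19, 30, 43, 48, 0 → max 48
A4 regrets: 30, 15, 22, 42, 35 → max 42
A5 regrets: 0, 1, 0, 38, 60 → max 60
A6 regrets: 3, 0, 40, 28, 14 → max 40
Smallest max regret = 38 → A1.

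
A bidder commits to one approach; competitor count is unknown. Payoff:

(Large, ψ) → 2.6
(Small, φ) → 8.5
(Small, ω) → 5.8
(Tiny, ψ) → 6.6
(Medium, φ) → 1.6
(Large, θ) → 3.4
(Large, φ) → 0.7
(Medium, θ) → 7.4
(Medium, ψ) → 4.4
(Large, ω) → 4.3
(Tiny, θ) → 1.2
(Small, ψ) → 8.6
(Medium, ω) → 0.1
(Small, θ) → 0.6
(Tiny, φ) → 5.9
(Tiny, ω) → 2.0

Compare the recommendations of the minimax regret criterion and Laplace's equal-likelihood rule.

minimax regret → Tiny; laplace → Small (disagree)

Column bests: θ=7.4, φ=8.5, ψ=8.6, ω=5.8.
Tiny regrets: 6.2, 2.6, 2.0, 3.8 → max 6.2
Small regrets: 6.8, 0.0, 0.0, 0.0 → max 6.8
Medium regrets: 0.0, 6.9, 4.2, 5.7 → max 6.9
Large regrets: 4.0, 7.8, 6.0, 1.5 → max 7.8
Smallest max regret = 6.2 → Tiny.
Row averages: Tiny=3.925, Small=5.875, Medium=3.375, Large=2.75
Highest average = 5.875 → Small.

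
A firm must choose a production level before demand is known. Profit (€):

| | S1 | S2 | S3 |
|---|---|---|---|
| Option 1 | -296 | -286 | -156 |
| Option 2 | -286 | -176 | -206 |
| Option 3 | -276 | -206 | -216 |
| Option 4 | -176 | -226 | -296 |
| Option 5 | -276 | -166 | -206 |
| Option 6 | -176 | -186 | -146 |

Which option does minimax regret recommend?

Column bests: S1=-176, S2=-166, S3=-146.
Option 1 regrets: 120, 120, 10 → max 120
Option 2 regrets: 110, 10, 60 → max 110
Option 3 regrets: 100, 40, 70 → max 100
Option 4 regrets: 0, 60, 150 → max 150
Option 5 regrets: 100, 0, 60 → max 100
Option 6 regrets: 0, 20, 0 → max 20
Smallest max regret = 20 → Option 6.

Option 6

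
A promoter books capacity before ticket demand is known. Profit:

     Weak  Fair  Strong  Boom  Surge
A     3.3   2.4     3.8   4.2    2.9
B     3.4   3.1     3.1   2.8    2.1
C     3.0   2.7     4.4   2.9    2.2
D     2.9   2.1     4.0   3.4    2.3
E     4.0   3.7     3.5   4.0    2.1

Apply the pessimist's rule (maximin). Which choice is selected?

A

Row minima: A=2.4, B=2.1, C=2.2, D=2.1, E=2.1
Best worst-case = 2.4 → A.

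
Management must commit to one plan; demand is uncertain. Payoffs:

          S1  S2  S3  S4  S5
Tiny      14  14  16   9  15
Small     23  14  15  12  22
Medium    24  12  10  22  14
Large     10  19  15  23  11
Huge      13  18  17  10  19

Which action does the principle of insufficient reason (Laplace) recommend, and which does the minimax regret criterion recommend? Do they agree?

laplace → Small; minimax regret → Medium (disagree)

Row averages: Tiny=13.6, Small=17.2, Medium=16.4, Large=15.6, Huge=15.4
Highest average = 17.2 → Small.
Column bests: S1=24, S2=19, S3=17, S4=23, S5=22.
Tiny regrets: 10, 5, 1, 14, 7 → max 14
Small regrets: 1, 5, 2, 11, 0 → max 11
Medium regrets: 0, 7, 7, 1, 8 → max 8
Large regrets: 14, 0, 2, 0, 11 → max 14
Huge regrets: 11, 1, 0, 13, 3 → max 13
Smallest max regret = 8 → Medium.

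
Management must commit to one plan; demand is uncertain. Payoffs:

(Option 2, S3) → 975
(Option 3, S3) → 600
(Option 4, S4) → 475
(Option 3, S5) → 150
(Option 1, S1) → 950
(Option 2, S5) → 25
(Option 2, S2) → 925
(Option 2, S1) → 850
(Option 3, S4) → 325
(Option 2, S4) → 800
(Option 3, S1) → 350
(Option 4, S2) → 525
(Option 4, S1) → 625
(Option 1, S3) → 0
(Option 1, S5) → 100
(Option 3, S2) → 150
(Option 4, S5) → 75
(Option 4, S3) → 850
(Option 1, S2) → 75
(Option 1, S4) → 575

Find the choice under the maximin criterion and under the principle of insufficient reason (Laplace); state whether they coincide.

maximin → Option 3; laplace → Option 2 (disagree)

Row minima: Option 1=0, Option 2=25, Option 3=150, Option 4=75
Best worst-case = 150 → Option 3.
Row averages: Option 1=340, Option 2=715, Option 3=315, Option 4=510
Highest average = 715 → Option 2.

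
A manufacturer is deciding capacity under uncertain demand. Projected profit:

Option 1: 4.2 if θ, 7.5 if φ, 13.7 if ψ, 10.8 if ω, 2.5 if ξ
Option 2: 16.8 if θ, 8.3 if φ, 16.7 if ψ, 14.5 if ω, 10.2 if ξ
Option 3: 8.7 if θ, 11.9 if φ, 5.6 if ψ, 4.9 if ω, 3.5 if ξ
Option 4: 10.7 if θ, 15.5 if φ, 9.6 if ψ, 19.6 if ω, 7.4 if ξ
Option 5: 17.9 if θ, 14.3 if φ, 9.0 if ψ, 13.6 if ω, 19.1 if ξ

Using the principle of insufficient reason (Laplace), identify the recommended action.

Option 5

Row averages: Option 1=7.74, Option 2=13.3, Option 3=6.92, Option 4=12.56, Option 5=14.78
Highest average = 14.78 → Option 5.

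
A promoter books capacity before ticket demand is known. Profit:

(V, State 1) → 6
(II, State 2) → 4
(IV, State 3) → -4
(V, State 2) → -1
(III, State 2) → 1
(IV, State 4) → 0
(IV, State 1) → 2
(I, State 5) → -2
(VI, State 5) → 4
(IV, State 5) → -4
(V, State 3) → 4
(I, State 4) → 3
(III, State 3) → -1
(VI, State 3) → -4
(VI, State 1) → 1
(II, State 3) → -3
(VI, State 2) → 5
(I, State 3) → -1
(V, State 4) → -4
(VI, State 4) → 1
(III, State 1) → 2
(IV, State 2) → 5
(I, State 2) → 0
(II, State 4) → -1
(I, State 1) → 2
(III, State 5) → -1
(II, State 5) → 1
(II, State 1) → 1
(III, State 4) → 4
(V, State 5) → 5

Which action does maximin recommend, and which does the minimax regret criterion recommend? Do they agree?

maximin → III; minimax regret → III (agree)

Row minima: I=-2, II=-3, III=-1, IV=-4, V=-4, VI=-4
Best worst-case = -1 → III.
Column bests: State 1=6, State 2=5, State 3=4, State 4=4, State 5=5.
I regrets: 4, 5, 5, 1, 7 → max 7
II regrets: 5, 1, 7, 5, 4 → max 7
III regrets: 4, 4, 5, 0, 6 → max 6
IV regrets: 4, 0, 8, 4, 9 → max 9
V regrets: 0, 6, 0, 8, 0 → max 8
VI regrets: 5, 0, 8, 3, 1 → max 8
Smallest max regret = 6 → III.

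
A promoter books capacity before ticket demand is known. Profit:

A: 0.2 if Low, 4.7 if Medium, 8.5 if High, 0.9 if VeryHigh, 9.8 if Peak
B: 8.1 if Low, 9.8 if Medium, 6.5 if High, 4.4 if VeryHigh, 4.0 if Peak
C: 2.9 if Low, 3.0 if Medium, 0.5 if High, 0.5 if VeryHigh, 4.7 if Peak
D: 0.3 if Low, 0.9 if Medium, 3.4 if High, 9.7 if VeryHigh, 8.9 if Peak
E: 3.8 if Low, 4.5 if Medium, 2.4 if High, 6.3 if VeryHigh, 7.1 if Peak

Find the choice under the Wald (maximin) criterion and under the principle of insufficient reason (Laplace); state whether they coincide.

Row minima: A=0.2, B=4.0, C=0.5, D=0.3, E=2.4
Best worst-case = 4.0 → B.
Row averages: A=4.82, B=6.56, C=2.32, D=4.64, E=4.82
Highest average = 6.56 → B.

maximin → B; laplace → B (agree)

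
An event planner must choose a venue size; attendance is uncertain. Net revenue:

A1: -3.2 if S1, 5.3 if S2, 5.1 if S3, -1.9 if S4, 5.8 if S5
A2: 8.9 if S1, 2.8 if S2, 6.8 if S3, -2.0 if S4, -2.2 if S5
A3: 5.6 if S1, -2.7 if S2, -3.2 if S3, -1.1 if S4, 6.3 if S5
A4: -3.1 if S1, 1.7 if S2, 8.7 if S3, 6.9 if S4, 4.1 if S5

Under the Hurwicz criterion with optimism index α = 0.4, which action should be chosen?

A2

A1: 0.4·5.8 + 0.6·(-3.2) = 0.4
A2: 0.4·8.9 + 0.6·(-2.2) = 2.24
A3: 0.4·6.3 + 0.6·(-3.2) = 0.6
A4: 0.4·8.7 + 0.6·(-3.1) = 1.62
Highest Hurwicz score = 2.24 → A2.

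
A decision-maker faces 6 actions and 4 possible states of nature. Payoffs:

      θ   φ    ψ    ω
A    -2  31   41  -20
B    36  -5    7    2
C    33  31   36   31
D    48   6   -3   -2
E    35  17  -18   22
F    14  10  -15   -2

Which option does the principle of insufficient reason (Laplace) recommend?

C

Row averages: A=12.5, B=10, C=32.75, D=12.25, E=14, F=1.75
Highest average = 32.75 → C.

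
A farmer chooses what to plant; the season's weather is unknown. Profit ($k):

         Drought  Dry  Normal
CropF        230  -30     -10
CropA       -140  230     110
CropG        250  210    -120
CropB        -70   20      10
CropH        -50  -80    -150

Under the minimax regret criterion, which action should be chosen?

Column bests: Drought=250, Dry=230, Normal=110.
CropF regrets: 20, 260, 120 → max 260
CropA regrets: 390, 0, 0 → max 390
CropG regrets: 0, 20, 230 → max 230
CropB regrets: 320, 210, 100 → max 320
CropH regrets: 300, 310, 260 → max 310
Smallest max regret = 230 → CropG.

CropG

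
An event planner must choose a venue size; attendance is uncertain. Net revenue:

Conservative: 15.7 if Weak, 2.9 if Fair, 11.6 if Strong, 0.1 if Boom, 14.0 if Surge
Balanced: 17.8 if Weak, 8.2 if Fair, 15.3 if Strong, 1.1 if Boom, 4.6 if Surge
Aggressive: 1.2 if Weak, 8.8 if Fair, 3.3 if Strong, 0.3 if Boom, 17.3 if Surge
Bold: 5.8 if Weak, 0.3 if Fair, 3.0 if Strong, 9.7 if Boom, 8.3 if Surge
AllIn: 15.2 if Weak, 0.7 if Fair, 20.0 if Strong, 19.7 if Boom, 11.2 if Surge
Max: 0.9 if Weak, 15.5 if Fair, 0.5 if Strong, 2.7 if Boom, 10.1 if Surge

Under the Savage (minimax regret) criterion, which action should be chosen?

Column bests: Weak=17.8, Fair=15.5, Strong=20.0, Boom=19.7, Surge=17.3.
Conservative regrets: 2.1, 12.6, 8.4, 19.6, 3.3 → max 19.6
Balanced regrets: 0.0, 7.3, 4.7, 18.6, 12.7 → max 18.6
Aggressive regrets: 16.6, 6.7, 16.7, 19.4, 0.0 → max 19.4
Bold regrets: 12.0, 15.2, 17.0, 10.0, 9.0 → max 17.0
AllIn regrets: 2.6, 14.8, 0.0, 0.0, 6.1 → max 14.8
Max regrets: 16.9, 0.0, 19.5, 17.0, 7.2 → max 19.5
Smallest max regret = 14.8 → AllIn.

AllIn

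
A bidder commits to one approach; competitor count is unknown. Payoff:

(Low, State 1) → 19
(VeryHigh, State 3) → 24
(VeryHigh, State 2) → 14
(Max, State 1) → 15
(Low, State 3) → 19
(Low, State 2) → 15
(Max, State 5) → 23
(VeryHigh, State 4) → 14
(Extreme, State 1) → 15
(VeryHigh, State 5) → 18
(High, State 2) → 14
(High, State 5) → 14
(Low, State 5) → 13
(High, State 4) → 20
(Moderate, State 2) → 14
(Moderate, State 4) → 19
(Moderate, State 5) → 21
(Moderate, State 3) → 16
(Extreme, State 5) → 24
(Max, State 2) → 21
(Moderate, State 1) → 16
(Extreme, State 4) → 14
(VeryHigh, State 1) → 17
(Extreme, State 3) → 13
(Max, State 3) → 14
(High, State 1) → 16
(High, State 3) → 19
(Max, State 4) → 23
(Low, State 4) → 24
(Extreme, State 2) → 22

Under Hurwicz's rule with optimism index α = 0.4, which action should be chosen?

Low: 0.4·24 + 0.6·13 = 17.4
Moderate: 0.4·21 + 0.6·14 = 16.8
High: 0.4·20 + 0.6·14 = 16.4
VeryHigh: 0.4·24 + 0.6·14 = 18
Extreme: 0.4·24 + 0.6·13 = 17.4
Max: 0.4·23 + 0.6·14 = 17.6
Highest Hurwicz score = 18 → VeryHigh.

VeryHigh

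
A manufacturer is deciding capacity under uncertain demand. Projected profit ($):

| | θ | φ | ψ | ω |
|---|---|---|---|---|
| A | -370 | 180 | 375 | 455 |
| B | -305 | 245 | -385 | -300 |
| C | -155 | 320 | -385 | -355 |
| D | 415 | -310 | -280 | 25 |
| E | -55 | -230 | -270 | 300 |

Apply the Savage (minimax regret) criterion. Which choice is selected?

Column bests: θ=415, φ=320, ψ=375, ω=455.
A regrets: 785, 140, 0, 0 → max 785
B regrets: 720, 75, 760, 755 → max 760
C regrets: 570, 0, 760, 810 → max 810
D regrets: 0, 630, 655, 430 → max 655
E regrets: 470, 550, 645, 155 → max 645
Smallest max regret = 645 → E.

E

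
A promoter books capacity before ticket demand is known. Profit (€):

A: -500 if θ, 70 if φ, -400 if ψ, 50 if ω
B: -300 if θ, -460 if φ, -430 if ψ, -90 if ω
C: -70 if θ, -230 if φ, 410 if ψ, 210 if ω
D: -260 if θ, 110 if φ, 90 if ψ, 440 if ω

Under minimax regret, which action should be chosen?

Column bests: θ=-70, φ=110, ψ=410, ω=440.
A regrets: 430, 40, 810, 390 → max 810
B regrets: 230, 570, 840, 530 → max 840
C regrets: 0, 340, 0, 230 → max 340
D regrets: 190, 0, 320, 0 → max 320
Smallest max regret = 320 → D.

D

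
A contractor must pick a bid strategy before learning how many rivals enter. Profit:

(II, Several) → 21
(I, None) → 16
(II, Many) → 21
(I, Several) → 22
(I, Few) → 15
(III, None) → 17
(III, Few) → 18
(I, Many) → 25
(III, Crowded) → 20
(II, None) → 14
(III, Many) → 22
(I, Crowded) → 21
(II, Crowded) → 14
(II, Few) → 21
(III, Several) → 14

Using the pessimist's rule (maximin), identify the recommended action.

I

Row minima: I=15, II=14, III=14
Best worst-case = 15 → I.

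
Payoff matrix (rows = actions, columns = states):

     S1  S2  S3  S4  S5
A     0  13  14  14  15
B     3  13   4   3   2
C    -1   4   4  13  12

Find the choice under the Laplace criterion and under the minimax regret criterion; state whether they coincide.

Row averages: A=11.2, B=5, C=6.4
Highest average = 11.2 → A.
Column bests: S1=3, S2=13, S3=14, S4=14, S5=15.
A regrets: 3, 0, 0, 0, 0 → max 3
B regrets: 0, 0, 10, 11, 13 → max 13
C regrets: 4, 9, 10, 1, 3 → max 10
Smallest max regret = 3 → A.

laplace → A; minimax regret → A (agree)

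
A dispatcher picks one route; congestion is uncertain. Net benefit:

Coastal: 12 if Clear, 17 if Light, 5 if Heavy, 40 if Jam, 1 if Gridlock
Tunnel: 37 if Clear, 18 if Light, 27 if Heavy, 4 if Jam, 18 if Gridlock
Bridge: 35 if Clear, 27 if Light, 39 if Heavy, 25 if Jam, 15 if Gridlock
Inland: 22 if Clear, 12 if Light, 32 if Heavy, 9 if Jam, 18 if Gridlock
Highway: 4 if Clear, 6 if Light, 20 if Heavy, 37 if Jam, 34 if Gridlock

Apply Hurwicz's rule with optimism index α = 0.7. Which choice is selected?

Bridge

Coastal: 0.7·40 + 0.3·1 = 28.3
Tunnel: 0.7·37 + 0.3·4 = 27.1
Bridge: 0.7·39 + 0.3·15 = 31.8
Inland: 0.7·32 + 0.3·9 = 25.1
Highway: 0.7·37 + 0.3·4 = 27.1
Highest Hurwicz score = 31.8 → Bridge.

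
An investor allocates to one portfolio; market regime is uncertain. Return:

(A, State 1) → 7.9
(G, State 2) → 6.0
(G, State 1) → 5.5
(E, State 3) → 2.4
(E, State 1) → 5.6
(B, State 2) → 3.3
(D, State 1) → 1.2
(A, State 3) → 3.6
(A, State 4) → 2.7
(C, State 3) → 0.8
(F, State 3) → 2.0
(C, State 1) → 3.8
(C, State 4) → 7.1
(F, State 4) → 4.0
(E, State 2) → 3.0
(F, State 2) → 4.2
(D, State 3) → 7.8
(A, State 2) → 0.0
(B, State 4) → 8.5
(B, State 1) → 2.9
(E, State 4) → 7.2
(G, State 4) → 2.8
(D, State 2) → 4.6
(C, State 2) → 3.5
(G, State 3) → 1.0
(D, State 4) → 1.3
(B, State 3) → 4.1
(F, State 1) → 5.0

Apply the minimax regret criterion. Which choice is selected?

B

Column bests: State 1=7.9, State 2=6.0, State 3=7.8, State 4=8.5.
A regrets: 0.0, 6.0, 4.2, 5.8 → max 6.0
B regrets: 5.0, 2.7, 3.7, 0.0 → max 5.0
C regrets: 4.1, 2.5, 7.0, 1.4 → max 7.0
D regrets: 6.7, 1.4, 0.0, 7.2 → max 7.2
E regrets: 2.3, 3.0, 5.4, 1.3 → max 5.4
F regrets: 2.9, 1.8, 5.8, 4.5 → max 5.8
G regrets: 2.4, 0.0, 6.8, 5.7 → max 6.8
Smallest max regret = 5.0 → B.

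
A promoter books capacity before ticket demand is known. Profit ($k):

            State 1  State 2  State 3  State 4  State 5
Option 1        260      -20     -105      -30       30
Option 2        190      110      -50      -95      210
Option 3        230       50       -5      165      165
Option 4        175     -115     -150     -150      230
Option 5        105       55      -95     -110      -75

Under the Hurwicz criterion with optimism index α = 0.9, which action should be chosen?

Option 1

Option 1: 0.9·260 + 0.1·(-105) = 223.5
Option 2: 0.9·210 + 0.1·(-95) = 179.5
Option 3: 0.9·230 + 0.1·(-5) = 206.5
Option 4: 0.9·230 + 0.1·(-150) = 192
Option 5: 0.9·105 + 0.1·(-110) = 83.5
Highest Hurwicz score = 223.5 → Option 1.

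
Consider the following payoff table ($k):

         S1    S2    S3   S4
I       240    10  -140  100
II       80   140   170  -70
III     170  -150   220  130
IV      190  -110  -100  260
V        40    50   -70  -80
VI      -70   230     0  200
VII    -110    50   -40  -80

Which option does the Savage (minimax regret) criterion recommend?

Column bests: S1=240, S2=230, S3=220, S4=260.
I regrets: 0, 220, 360, 160 → max 360
II regrets: 160, 90, 50, 330 → max 330
III regrets: 70, 380, 0, 130 → max 380
IV regrets: 50, 340, 320, 0 → max 340
V regrets: 200, 180, 290, 340 → max 340
VI regrets: 310, 0, 220, 60 → max 310
VII regrets: 350, 180, 260, 340 → max 350
Smallest max regret = 310 → VI.

VI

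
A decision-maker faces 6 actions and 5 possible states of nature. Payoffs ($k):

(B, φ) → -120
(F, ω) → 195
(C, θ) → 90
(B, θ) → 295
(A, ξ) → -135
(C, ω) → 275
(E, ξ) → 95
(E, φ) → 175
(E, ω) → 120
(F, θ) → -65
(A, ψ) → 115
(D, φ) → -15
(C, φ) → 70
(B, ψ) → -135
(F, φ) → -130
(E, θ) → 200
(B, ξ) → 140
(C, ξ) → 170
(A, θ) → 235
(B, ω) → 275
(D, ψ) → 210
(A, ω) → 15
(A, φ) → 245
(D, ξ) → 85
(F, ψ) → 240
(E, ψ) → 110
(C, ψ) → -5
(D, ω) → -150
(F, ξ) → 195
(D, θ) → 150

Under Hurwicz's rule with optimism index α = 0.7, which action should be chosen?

C

A: 0.7·245 + 0.3·(-135) = 131
B: 0.7·295 + 0.3·(-135) = 166
C: 0.7·275 + 0.3·(-5) = 191
D: 0.7·210 + 0.3·(-150) = 102
E: 0.7·200 + 0.3·95 = 168.5
F: 0.7·240 + 0.3·(-130) = 129
Highest Hurwicz score = 191 → C.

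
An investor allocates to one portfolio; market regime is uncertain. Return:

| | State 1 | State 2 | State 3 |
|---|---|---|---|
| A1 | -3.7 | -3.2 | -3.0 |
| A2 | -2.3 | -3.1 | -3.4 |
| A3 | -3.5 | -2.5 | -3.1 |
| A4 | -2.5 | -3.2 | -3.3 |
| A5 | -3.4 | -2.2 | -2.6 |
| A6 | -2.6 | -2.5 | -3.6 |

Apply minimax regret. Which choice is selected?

Column bests: State 1=-2.3, State 2=-2.2, State 3=-2.6.
A1 regrets: 1.4, 1.0, 0.4 → max 1.4
A2 regrets: 0.0, 0.9, 0.8 → max 0.9
A3 regrets: 1.2, 0.3, 0.5 → max 1.2
A4 regrets: 0.2, 1.0, 0.7 → max 1.0
A5 regrets: 1.1, 0.0, 0.0 → max 1.1
A6 regrets: 0.3, 0.3, 1.0 → max 1.0
Smallest max regret = 0.9 → A2.

A2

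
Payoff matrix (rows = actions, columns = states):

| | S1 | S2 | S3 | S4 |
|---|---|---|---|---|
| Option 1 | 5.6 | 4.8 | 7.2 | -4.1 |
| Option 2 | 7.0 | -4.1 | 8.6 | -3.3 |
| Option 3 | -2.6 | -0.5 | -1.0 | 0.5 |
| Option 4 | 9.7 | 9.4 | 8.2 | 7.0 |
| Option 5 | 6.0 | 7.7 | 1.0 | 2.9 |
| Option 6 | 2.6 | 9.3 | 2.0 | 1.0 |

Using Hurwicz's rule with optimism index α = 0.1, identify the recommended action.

Option 4

Option 1: 0.1·7.2 + 0.9·(-4.1) = -2.97
Option 2: 0.1·8.6 + 0.9·(-4.1) = -2.83
Option 3: 0.1·0.5 + 0.9·(-2.6) = -2.29
Option 4: 0.1·9.7 + 0.9·7.0 = 7.27
Option 5: 0.1·7.7 + 0.9·1.0 = 1.67
Option 6: 0.1·9.3 + 0.9·1.0 = 1.83
Highest Hurwicz score = 7.27 → Option 4.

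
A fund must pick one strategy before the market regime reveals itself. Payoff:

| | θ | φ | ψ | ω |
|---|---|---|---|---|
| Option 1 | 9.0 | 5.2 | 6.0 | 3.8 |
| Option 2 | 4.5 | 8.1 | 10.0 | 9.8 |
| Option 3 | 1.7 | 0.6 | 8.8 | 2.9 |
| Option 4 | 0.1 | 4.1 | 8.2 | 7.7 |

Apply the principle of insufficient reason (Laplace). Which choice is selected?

Option 2

Row averages: Option 1=6, Option 2=8.1, Option 3=3.5, Option 4=5.025
Highest average = 8.1 → Option 2.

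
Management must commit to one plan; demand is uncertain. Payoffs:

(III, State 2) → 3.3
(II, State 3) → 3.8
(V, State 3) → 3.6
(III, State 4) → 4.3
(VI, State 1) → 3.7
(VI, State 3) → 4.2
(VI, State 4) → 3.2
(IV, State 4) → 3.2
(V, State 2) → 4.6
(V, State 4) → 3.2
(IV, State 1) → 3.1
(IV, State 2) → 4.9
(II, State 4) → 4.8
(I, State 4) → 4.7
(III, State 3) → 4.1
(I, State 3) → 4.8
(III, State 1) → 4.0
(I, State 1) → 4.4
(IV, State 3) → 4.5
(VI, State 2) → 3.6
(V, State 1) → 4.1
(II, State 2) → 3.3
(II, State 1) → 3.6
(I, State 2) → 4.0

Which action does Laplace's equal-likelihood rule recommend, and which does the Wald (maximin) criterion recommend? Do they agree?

Row averages: I=4.475, II=3.875, III=3.925, IV=3.925, V=3.875, VI=3.675
Highest average = 4.475 → I.
Row minima: I=4.0, II=3.3, III=3.3, IV=3.1, V=3.2, VI=3.2
Best worst-case = 4.0 → I.

laplace → I; maximin → I (agree)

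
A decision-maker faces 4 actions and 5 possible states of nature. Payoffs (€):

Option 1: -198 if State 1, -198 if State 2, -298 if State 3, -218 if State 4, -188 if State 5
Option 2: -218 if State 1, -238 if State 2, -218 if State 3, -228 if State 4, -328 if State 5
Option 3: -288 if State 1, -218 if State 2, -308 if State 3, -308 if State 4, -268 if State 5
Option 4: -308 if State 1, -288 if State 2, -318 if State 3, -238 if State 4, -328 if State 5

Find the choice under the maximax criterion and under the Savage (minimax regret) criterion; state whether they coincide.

maximax → Option 1; minimax regret → Option 1 (agree)

Row maxima: Option 1=-188, Option 2=-218, Option 3=-218, Option 4=-238
Best best-case = -188 → Option 1.
Column bests: State 1=-198, State 2=-198, State 3=-218, State 4=-218, State 5=-188.
Option 1 regrets: 0, 0, 80, 0, 0 → max 80
Option 2 regrets: 20, 40, 0, 10, 140 → max 140
Option 3 regrets: 90, 20, 90, 90, 80 → max 90
Option 4 regrets: 110, 90, 100, 20, 140 → max 140
Smallest max regret = 80 → Option 1.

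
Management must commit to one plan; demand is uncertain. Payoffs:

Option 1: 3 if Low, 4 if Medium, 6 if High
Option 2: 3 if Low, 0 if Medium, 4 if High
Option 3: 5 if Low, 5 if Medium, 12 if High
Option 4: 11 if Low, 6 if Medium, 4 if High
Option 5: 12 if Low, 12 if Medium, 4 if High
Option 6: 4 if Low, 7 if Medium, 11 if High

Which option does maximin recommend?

Option 3

Row minima: Option 1=3, Option 2=0, Option 3=5, Option 4=4, Option 5=4, Option 6=4
Best worst-case = 5 → Option 3.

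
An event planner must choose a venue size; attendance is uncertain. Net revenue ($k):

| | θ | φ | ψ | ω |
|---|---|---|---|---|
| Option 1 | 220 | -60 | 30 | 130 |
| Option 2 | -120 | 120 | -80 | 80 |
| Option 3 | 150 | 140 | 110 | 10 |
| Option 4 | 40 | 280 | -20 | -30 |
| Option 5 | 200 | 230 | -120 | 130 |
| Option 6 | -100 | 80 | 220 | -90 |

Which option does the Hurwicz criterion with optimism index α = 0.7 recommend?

Option 4

Option 1: 0.7·220 + 0.3·(-60) = 136
Option 2: 0.7·120 + 0.3·(-120) = 48
Option 3: 0.7·150 + 0.3·10 = 108
Option 4: 0.7·280 + 0.3·(-30) = 187
Option 5: 0.7·230 + 0.3·(-120) = 125
Option 6: 0.7·220 + 0.3·(-100) = 124
Highest Hurwicz score = 187 → Option 4.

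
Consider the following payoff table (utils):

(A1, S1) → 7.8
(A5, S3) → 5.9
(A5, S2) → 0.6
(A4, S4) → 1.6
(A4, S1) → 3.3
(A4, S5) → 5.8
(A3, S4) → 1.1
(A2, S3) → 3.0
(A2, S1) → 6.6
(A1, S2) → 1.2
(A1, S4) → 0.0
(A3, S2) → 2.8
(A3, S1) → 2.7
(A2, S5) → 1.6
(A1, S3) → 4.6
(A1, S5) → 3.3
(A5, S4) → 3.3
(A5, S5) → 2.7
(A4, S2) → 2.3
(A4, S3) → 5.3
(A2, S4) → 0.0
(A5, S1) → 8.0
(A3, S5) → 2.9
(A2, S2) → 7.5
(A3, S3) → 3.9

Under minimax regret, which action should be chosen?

Column bests: S1=8.0, S2=7.5, S3=5.9, S4=3.3, S5=5.8.
A1 regrets: 0.2, 6.3, 1.3, 3.3, 2.5 → max 6.3
A2 regrets: 1.4, 0.0, 2.9, 3.3, 4.2 → max 4.2
A3 regrets: 5.3, 4.7, 2.0, 2.2, 2.9 → max 5.3
A4 regrets: 4.7, 5.2, 0.6, 1.7, 0.0 → max 5.2
A5 regrets: 0.0, 6.9, 0.0, 0.0, 3.1 → max 6.9
Smallest max regret = 4.2 → A2.

A2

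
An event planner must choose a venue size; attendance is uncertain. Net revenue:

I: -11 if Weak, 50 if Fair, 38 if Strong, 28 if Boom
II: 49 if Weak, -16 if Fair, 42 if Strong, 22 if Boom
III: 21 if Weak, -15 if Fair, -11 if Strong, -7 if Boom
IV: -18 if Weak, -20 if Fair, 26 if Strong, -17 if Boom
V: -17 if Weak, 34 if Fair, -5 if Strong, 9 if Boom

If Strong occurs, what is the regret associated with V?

Best payoff under Strong is 42.
Regret = 42 − (-5) = 47.

47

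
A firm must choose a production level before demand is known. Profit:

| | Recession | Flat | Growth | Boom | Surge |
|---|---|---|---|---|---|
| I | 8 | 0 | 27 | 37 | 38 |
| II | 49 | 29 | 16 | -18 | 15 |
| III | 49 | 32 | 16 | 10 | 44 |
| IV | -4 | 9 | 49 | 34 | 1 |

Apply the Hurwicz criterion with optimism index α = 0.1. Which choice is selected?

III

I: 0.1·38 + 0.9·0 = 3.8
II: 0.1·49 + 0.9·(-18) = -11.3
III: 0.1·49 + 0.9·10 = 13.9
IV: 0.1·49 + 0.9·(-4) = 1.3
Highest Hurwicz score = 13.9 → III.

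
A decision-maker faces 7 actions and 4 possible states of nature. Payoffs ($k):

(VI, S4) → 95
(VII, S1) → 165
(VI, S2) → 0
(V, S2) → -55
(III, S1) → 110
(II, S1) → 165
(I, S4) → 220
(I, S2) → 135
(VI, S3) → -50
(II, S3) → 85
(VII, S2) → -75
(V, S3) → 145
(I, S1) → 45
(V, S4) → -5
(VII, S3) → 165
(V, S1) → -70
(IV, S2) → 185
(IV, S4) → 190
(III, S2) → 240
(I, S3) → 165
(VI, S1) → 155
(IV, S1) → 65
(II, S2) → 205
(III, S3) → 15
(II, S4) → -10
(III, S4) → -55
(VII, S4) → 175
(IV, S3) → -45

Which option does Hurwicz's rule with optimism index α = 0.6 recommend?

I: 0.6·220 + 0.4·45 = 150
II: 0.6·205 + 0.4·(-10) = 119
III: 0.6·240 + 0.4·(-55) = 122
IV: 0.6·190 + 0.4·(-45) = 96
V: 0.6·145 + 0.4·(-70) = 59
VI: 0.6·155 + 0.4·(-50) = 73
VII: 0.6·175 + 0.4·(-75) = 75
Highest Hurwicz score = 150 → I.

I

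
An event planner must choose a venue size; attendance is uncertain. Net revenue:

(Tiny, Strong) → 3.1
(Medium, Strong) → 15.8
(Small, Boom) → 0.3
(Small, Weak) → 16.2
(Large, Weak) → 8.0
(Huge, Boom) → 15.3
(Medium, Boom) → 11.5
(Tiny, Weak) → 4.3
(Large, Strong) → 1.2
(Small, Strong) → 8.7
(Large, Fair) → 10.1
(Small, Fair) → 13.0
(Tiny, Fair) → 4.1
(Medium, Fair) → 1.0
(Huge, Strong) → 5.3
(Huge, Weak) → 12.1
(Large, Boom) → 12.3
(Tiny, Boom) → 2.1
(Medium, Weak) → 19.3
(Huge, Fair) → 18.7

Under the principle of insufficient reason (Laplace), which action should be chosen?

Row averages: Tiny=3.4, Small=9.55, Medium=11.9, Large=7.9, Huge=12.85
Highest average = 12.85 → Huge.

Huge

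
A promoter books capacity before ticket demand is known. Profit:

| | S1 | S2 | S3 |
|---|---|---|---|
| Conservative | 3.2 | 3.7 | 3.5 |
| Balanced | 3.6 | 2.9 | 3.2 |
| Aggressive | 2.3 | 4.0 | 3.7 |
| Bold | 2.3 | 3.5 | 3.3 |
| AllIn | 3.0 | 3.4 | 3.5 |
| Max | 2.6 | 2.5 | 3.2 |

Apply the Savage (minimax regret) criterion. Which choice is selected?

Column bests: S1=3.6, S2=4.0, S3=3.7.
Conservative regrets: 0.4, 0.3, 0.2 → max 0.4
Balanced regrets: 0.0, 1.1, 0.5 → max 1.1
Aggressive regrets: 1.3, 0.0, 0.0 → max 1.3
Bold regrets: 1.3, 0.5, 0.4 → max 1.3
AllIn regrets: 0.6, 0.6, 0.2 → max 0.6
Max regrets: 1.0, 1.5, 0.5 → max 1.5
Smallest max regret = 0.4 → Conservative.

Conservative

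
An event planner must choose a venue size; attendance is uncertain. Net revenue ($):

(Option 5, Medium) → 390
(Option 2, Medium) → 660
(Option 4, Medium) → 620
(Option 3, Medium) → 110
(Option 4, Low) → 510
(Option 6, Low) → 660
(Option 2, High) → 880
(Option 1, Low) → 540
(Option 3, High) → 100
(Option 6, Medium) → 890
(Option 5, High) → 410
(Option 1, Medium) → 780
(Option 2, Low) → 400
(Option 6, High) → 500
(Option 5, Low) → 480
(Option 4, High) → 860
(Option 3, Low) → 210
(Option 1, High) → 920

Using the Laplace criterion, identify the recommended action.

Row averages: Option 1=2240/3, Option 2=1940/3, Option 3=140, Option 4=1990/3, Option 5=1280/3, Option 6=2050/3
Highest average = 2240/3 → Option 1.

Option 1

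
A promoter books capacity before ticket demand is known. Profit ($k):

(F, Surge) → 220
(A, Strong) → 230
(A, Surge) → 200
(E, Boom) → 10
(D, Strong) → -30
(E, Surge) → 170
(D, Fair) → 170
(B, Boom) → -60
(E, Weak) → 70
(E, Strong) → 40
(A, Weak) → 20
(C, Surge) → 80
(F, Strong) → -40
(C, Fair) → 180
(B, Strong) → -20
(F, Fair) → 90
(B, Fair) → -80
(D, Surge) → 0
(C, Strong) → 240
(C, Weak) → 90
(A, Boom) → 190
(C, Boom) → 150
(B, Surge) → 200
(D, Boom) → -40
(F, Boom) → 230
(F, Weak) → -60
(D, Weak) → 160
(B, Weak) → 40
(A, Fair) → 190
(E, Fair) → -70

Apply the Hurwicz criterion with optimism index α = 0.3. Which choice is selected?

A: 0.3·230 + 0.7·20 = 83
B: 0.3·200 + 0.7·(-80) = 4
C: 0.3·240 + 0.7·80 = 128
D: 0.3·170 + 0.7·(-40) = 23
E: 0.3·170 + 0.7·(-70) = 2
F: 0.3·230 + 0.7·(-60) = 27
Highest Hurwicz score = 128 → C.

C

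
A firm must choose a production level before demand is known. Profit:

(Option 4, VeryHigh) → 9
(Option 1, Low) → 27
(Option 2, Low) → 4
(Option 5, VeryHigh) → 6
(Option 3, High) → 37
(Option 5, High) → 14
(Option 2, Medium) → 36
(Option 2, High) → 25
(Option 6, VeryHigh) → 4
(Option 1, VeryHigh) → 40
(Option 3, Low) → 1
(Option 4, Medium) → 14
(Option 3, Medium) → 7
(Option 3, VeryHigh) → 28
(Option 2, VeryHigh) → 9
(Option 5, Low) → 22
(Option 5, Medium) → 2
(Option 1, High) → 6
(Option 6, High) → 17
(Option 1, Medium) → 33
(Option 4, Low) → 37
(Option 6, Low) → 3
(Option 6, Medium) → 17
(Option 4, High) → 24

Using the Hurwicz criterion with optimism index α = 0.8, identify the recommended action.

Option 1

Option 1: 0.8·40 + 0.2·6 = 33.2
Option 2: 0.8·36 + 0.2·4 = 29.6
Option 3: 0.8·37 + 0.2·1 = 29.8
Option 4: 0.8·37 + 0.2·9 = 31.4
Option 5: 0.8·22 + 0.2·2 = 18
Option 6: 0.8·17 + 0.2·3 = 14.2
Highest Hurwicz score = 33.2 → Option 1.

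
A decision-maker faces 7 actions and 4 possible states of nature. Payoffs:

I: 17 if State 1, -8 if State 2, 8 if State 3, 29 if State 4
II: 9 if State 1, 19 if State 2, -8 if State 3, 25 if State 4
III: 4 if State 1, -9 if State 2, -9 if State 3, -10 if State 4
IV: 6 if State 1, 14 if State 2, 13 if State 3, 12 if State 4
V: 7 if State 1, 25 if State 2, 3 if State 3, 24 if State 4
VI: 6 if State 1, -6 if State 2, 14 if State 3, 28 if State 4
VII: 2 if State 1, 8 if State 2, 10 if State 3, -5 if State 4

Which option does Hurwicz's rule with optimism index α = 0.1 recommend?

IV

I: 0.1·29 + 0.9·(-8) = -4.3
II: 0.1·25 + 0.9·(-8) = -4.7
III: 0.1·4 + 0.9·(-10) = -8.6
IV: 0.1·14 + 0.9·6 = 6.8
V: 0.1·25 + 0.9·3 = 5.2
VI: 0.1·28 + 0.9·(-6) = -2.6
VII: 0.1·10 + 0.9·(-5) = -3.5
Highest Hurwicz score = 6.8 → IV.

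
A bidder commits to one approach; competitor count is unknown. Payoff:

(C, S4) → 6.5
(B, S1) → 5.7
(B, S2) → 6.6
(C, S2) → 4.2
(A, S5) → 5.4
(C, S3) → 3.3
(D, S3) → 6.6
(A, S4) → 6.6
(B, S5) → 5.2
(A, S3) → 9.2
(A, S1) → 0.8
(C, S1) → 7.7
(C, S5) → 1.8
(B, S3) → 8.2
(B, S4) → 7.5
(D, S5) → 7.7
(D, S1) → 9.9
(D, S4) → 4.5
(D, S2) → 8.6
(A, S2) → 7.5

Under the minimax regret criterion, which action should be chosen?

D

Column bests: S1=9.9, S2=8.6, S3=9.2, S4=7.5, S5=7.7.
A regrets: 9.1, 1.1, 0.0, 0.9, 2.3 → max 9.1
B regrets: 4.2, 2.0, 1.0, 0.0, 2.5 → max 4.2
C regrets: 2.2, 4.4, 5.9, 1.0, 5.9 → max 5.9
D regrets: 0.0, 0.0, 2.6, 3.0, 0.0 → max 3.0
Smallest max regret = 3.0 → D.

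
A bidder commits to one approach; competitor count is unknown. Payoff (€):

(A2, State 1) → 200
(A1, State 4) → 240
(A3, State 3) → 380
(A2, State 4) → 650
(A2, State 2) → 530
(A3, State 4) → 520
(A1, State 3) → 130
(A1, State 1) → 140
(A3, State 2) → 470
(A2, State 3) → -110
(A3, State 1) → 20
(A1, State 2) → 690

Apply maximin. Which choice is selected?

A1

Row minima: A1=130, A2=-110, A3=20
Best worst-case = 130 → A1.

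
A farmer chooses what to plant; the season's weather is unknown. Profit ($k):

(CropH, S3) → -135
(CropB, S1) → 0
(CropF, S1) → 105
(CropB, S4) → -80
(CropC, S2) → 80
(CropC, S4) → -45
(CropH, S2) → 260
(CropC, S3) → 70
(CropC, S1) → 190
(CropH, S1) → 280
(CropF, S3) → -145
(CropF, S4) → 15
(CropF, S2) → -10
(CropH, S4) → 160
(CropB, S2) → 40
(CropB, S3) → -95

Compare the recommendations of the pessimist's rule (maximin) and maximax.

Row minima: CropH=-135, CropB=-95, CropF=-145, CropC=-45
Best worst-case = -45 → CropC.
Row maxima: CropH=280, CropB=40, CropF=105, CropC=190
Best best-case = 280 → CropH.

maximin → CropC; maximax → CropH (disagree)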